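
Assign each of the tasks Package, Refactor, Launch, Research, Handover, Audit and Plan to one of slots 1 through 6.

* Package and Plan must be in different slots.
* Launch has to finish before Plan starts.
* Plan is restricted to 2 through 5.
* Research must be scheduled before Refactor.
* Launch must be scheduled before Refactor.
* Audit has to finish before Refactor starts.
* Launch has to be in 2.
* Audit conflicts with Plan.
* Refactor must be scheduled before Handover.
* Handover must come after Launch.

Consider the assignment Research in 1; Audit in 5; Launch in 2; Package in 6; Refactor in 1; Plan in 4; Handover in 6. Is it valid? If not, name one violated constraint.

No — it violates: Audit has to finish before Refactor starts

Research must be scheduled before Refactor — violated.
Launch has to finish before Plan starts — holds.
Launch must be scheduled before Refactor — violated.
Package and Plan must be in different slots — holds.
Launch has to be in 2 — holds.
Audit has to finish before Refactor starts — violated.
Audit conflicts with Plan — holds.
Handover must come after Launch — holds.
Plan is restricted to 2 through 5 — holds.
Refactor must be scheduled before Handover — holds.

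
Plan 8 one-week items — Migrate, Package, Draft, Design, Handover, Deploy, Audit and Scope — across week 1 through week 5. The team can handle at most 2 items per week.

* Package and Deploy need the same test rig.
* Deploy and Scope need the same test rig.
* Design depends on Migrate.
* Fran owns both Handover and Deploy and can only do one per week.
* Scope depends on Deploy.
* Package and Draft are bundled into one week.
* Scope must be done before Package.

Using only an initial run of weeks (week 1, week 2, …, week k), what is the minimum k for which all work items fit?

4

The precedence chain requires at least 3 distinct weeks.
With at most 2 per week and 8 work items, at least 4 weeks are needed.
4 works (last occupied week: week 4): for example Package -> week 3; Deploy -> week 1; Scope -> week 2; Design -> week 2; Handover -> week 4; Migrate -> week 1; Audit -> week 4; Draft -> week 3.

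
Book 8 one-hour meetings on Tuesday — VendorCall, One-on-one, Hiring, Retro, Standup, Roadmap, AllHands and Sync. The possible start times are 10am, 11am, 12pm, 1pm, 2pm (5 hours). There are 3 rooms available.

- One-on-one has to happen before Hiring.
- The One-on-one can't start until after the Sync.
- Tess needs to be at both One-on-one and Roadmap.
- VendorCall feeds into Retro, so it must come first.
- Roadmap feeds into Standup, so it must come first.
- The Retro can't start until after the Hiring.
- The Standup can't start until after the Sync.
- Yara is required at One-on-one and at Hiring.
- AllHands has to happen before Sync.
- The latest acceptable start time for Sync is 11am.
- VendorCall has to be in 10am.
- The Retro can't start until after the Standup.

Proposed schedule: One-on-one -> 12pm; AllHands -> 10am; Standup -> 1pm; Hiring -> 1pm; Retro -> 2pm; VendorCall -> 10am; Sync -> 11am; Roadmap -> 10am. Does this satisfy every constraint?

The latest acceptable start time for Sync is 11am — holds.
VendorCall feeds into Retro, so it must come first — holds.
AllHands has to happen before Sync — holds.
The Retro can't start until after the Hiring — holds.
The Retro can't start until after the Standup — holds.
VendorCall has to be in 10am — holds.
One-on-one has to happen before Hiring — holds.
The Standup can't start until after the Sync — holds.
Roadmap feeds into Standup, so it must come first — holds.
There are 3 rooms available — holds.
Yara is required at One-on-one and at Hiring — holds.
The One-on-one can't start until after the Sync — holds.
Tess needs to be at both One-on-one and Roadmap — holds.

Yes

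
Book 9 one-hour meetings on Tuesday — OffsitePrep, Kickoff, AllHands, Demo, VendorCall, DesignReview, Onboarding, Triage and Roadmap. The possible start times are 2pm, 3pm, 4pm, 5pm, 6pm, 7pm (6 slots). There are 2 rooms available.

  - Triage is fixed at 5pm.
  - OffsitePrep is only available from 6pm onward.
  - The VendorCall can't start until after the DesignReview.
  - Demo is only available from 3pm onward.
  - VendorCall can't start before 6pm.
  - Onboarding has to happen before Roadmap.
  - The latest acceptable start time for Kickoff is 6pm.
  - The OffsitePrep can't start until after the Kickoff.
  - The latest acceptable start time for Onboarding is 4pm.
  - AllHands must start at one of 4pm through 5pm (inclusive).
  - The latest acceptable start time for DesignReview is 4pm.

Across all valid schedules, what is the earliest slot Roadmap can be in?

Precedence pushes Roadmap to at least 3pm.
Roadmap at 3pm is achievable: Demo in 4pm; Kickoff in 3pm; DesignReview in 2pm; Onboarding in 2pm; VendorCall in 6pm; Roadmap in 3pm; Triage in 5pm; AllHands in 4pm; OffsitePrep in 6pm.

3pm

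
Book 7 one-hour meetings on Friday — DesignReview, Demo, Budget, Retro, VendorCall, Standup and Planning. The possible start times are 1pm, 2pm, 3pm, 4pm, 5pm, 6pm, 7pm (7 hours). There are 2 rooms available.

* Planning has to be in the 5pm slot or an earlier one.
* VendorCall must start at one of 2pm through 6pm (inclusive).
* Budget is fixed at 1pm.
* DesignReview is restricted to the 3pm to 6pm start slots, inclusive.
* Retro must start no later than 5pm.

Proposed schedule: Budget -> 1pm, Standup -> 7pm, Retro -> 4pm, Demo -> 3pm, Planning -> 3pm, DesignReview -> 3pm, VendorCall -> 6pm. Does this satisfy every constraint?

Planning has to be in the 5pm slot or an earlier one — holds.
VendorCall must start at one of 2pm through 6pm (inclusive) — holds.
There are 2 rooms available — violated.
Budget is fixed at 1pm — holds.
DesignReview is restricted to the 3pm to 6pm start slots, inclusive — holds.
Retro must start no later than 5pm — holds.

No — it violates: There are 2 rooms available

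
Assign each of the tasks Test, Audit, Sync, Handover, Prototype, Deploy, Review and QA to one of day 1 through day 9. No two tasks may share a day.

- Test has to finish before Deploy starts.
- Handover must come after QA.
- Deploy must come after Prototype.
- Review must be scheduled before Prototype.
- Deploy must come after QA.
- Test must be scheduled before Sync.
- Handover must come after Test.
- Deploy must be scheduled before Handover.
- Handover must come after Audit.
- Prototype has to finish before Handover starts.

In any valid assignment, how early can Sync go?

day 2

Precedence pushes Sync to at least day 2.
Sync at day 2 is achievable: Audit -> day 7, Review -> day 3, QA -> day 5, Prototype -> day 4, Sync -> day 2, Test -> day 1, Deploy -> day 6, Handover -> day 8.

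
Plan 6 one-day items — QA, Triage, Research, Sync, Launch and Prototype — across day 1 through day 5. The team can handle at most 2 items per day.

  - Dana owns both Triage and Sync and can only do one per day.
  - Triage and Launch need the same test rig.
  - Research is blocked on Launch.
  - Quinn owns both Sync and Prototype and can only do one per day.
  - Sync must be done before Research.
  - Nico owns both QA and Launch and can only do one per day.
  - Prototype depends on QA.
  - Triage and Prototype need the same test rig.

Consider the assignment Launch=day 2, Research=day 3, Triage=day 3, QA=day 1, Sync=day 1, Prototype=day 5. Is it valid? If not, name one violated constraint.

Sync must be done before Research — holds.
Research is blocked on Launch — holds.
The team can handle at most 2 items per day — holds.
Dana owns both Triage and Sync and can only do one per day — holds.
Quinn owns both Sync and Prototype and can only do one per day — holds.
Triage and Prototype need the same test rig — holds.
Prototype depends on QA — holds.
Nico owns both QA and Launch and can only do one per day — holds.
Triage and Launch need the same test rig — holds.

Yes, all constraints hold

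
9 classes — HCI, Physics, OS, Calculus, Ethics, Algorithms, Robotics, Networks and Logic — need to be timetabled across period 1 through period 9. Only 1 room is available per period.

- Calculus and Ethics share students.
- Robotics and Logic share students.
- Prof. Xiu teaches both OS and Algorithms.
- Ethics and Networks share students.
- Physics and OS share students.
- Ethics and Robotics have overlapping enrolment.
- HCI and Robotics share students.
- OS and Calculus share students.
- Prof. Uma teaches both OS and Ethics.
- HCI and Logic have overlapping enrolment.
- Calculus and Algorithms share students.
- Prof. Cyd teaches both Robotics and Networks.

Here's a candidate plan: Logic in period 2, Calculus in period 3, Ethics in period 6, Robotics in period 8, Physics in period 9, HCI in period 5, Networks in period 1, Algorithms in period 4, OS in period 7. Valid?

Yes, all constraints hold

Prof. Cyd teaches both Robotics and Networks — holds.
Physics and OS share students — holds.
Only 1 room is available per period — holds.
HCI and Robotics share students — holds.
HCI and Logic have overlapping enrolment — holds.
Ethics and Networks share students — holds.
Calculus and Algorithms share students — holds.
Robotics and Logic share students — holds.
Ethics and Robotics have overlapping enrolment — holds.
Prof. Uma teaches both OS and Ethics — holds.
Prof. Xiu teaches both OS and Algorithms — holds.
Calculus and Ethics share students — holds.
OS and Calculus share students — holds.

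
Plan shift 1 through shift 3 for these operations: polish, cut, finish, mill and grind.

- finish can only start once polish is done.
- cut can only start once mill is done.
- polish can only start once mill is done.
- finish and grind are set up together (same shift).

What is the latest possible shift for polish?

shift 2

Precedence pushes polish to at least shift 2; downstream work caps polish at shift 2.
polish at shift 2 is achievable: grind=shift 3, cut=shift 2, polish=shift 2, finish=shift 3, mill=shift 1.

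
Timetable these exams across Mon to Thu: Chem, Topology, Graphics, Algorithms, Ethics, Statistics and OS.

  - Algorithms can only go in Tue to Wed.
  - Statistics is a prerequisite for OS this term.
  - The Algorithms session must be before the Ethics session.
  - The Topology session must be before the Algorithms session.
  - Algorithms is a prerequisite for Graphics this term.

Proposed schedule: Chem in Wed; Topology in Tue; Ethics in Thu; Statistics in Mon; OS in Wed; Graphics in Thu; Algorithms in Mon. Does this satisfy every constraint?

Algorithms can only go in Tue to Wed — violated.
The Algorithms session must be before the Ethics session — holds.
Algorithms is a prerequisite for Graphics this term — holds.
The Topology session must be before the Algorithms session — violated.
Statistics is a prerequisite for OS this term — holds.

No — it violates: The Topology session must be before the Algorithms session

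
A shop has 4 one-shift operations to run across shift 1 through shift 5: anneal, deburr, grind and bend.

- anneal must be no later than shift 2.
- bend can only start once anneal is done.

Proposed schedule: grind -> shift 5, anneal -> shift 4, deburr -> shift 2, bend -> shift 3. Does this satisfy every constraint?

Invalid. anneal must be no later than shift 2.

bend can only start once anneal is done — violated.
anneal must be no later than shift 2 — violated.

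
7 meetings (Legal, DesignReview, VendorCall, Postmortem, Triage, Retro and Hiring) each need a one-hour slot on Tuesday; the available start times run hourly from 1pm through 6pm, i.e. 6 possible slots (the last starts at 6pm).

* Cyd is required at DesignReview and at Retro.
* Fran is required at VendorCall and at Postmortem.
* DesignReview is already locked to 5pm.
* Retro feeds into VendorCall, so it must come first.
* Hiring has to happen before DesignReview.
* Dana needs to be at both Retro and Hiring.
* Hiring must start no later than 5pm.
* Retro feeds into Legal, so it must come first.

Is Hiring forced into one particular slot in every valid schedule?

No

Hiring can be 1pm (e.g. Hiring in 1pm; Legal in 3pm; Retro in 2pm; Triage in 1pm; VendorCall in 3pm; Postmortem in 1pm; DesignReview in 5pm) or 2pm (e.g. DesignReview -> 5pm; Hiring -> 2pm; Retro -> 1pm; Triage -> 1pm; Postmortem -> 1pm; VendorCall -> 2pm; Legal -> 2pm).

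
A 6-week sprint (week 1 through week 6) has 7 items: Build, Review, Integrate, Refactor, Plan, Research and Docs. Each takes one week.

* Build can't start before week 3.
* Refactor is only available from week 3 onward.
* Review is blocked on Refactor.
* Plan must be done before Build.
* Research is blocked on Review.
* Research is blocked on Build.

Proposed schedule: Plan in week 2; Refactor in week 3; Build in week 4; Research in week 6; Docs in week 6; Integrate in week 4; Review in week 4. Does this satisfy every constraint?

Yes, all constraints hold

Plan must be done before Build — holds.
Refactor is only available from week 3 onward — holds.
Research is blocked on Build — holds.
Research is blocked on Review — holds.
Build can't start before week 3 — holds.
Review is blocked on Refactor — holds.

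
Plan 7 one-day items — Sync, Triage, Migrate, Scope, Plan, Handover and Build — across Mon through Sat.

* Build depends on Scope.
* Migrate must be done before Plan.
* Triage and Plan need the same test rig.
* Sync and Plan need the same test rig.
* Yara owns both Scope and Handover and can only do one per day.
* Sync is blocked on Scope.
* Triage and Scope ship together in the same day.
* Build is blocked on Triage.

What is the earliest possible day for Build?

Precedence pushes Build to at least Tue.
Build at Tue is achievable: Scope in Mon; Handover in Tue; Plan in Wed; Sync in Tue; Build in Tue; Migrate in Mon; Triage in Mon.

Tue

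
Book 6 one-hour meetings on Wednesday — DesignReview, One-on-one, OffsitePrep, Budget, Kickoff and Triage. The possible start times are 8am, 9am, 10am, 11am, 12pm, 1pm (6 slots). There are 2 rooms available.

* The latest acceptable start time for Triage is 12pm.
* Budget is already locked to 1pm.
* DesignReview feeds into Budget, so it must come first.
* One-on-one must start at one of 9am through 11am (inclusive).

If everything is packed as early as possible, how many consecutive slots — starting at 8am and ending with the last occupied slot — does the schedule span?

The precedence chain requires at least 2 distinct slots.
With at most 2 per slot and 6 meetings, at least 3 slots are needed.
Budget can't be placed before 1pm — that is slot 6 counting from 8am — so the schedule must run through at least 6 slots.
6 works (last occupied slot: 1pm): for example Kickoff -> 10am, DesignReview -> 8am, One-on-one -> 9am, Budget -> 1pm, Triage -> 8am, OffsitePrep -> 9am.

6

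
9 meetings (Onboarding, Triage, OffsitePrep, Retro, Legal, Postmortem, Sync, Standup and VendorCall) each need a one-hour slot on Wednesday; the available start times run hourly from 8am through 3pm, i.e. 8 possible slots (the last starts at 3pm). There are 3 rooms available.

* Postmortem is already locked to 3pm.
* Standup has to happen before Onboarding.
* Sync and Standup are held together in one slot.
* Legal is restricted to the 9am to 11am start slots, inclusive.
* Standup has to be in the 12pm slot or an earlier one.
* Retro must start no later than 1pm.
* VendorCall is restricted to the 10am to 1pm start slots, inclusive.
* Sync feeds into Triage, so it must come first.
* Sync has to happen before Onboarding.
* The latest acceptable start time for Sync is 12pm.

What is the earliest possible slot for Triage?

Precedence pushes Triage to at least 9am.
Triage at 9am is achievable: Onboarding in 9am; Postmortem in 3pm; Triage in 9am; Standup in 8am; Sync in 8am; Retro in 8am; OffsitePrep in 10am; VendorCall in 10am; Legal in 9am.

9am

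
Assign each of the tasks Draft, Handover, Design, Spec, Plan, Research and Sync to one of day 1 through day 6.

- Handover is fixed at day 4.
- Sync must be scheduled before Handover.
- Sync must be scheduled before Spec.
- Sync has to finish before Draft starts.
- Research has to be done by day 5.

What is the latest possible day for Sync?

Downstream work caps Sync at day 3.
Sync at day 3 is achievable: Handover=day 4, Draft=day 4, Plan=day 1, Research=day 1, Sync=day 3, Design=day 1, Spec=day 4.

day 3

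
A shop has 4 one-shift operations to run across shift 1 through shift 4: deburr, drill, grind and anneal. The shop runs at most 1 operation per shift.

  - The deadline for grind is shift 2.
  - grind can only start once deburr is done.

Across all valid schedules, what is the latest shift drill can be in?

drill at shift 4 is achievable: anneal=shift 3; deburr=shift 1; grind=shift 2; drill=shift 4.

shift 4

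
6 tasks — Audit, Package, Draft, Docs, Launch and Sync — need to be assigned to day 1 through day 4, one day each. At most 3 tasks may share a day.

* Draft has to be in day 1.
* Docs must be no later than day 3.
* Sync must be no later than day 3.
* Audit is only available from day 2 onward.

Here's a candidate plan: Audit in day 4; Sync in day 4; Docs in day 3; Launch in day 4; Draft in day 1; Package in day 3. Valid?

Draft has to be in day 1 — holds.
Docs must be no later than day 3 — holds.
At most 3 tasks may share a day — holds.
Sync must be no later than day 3 — violated.
Audit is only available from day 2 onward — holds.

No. Sync must be no later than day 3 is not satisfied.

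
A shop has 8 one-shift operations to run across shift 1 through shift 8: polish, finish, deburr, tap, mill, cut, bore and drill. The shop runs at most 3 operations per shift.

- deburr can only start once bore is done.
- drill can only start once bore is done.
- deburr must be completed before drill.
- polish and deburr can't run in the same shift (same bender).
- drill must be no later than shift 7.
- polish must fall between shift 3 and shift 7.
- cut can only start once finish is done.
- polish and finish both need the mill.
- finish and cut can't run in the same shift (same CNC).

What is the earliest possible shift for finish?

Downstream work caps finish at shift 7.
finish at shift 1 is achievable: polish -> shift 3; cut -> shift 2; drill -> shift 3; finish -> shift 1; tap -> shift 1; bore -> shift 1; deburr -> shift 2; mill -> shift 2.

shift 1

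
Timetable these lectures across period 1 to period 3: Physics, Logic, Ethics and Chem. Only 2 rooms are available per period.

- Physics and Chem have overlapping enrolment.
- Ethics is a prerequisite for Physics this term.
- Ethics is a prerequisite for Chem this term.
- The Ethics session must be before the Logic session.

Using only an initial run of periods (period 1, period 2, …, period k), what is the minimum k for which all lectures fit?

The precedence chain requires at least 2 distinct periods.
With at most 2 per period and 4 lectures, at least 2 periods are needed.
Could 2 periods be enough, i.e. nothing placed later than period 2? No: Physics must come after Ethics (at period 1 or later) → {period 2}; Ethics must come before Physics (at period 2 or earlier) → {period 1}; Chem must come after Ethics (at period 1 or later) → {period 2}; Chem can't share with Physics (period 2) → nothing is left.
So 2 periods is not enough.
3 works (last occupied period: period 3): for example Chem -> period 3, Logic -> period 2, Physics -> period 2, Ethics -> period 1.

3 periods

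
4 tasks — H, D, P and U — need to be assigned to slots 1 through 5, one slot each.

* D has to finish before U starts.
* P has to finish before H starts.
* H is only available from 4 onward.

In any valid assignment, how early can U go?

2

Precedence pushes U to at least 2.
U at 2 is achievable: H=4; U=2; P=1; D=1.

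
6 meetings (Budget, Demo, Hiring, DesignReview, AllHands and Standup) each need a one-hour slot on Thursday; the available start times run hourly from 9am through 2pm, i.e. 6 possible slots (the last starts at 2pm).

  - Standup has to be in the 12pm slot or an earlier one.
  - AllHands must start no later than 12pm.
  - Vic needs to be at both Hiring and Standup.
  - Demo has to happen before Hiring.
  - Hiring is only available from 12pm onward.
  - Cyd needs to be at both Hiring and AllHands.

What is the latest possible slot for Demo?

1pm

Downstream work caps Demo at 1pm.
Demo at 1pm is achievable: DesignReview in 9am; Budget in 9am; AllHands in 9am; Demo in 1pm; Standup in 9am; Hiring in 2pm.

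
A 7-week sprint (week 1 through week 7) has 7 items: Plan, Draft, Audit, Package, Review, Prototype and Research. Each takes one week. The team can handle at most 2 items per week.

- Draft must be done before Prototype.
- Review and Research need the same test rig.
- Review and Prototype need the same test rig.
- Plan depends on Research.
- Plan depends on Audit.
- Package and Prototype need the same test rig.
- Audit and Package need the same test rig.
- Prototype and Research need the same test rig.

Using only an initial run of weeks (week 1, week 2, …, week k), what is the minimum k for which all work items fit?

The precedence chain requires at least 2 distinct weeks.
With at most 2 per week and 7 work items, at least 4 weeks are needed.
4 works (last occupied week: week 4): for example Research -> week 1; Package -> week 4; Review -> week 4; Audit -> week 1; Plan -> week 2; Prototype -> week 3; Draft -> week 2.

4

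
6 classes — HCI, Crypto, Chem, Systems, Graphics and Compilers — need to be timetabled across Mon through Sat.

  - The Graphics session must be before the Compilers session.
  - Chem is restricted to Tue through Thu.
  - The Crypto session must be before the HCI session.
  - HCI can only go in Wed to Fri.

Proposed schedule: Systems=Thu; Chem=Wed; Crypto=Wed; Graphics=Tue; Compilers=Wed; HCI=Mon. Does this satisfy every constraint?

The Graphics session must be before the Compilers session — holds.
HCI can only go in Wed to Fri — violated.
The Crypto session must be before the HCI session — violated.
Chem is restricted to Tue through Thu — holds.

Invalid. HCI can only go in Wed to Fri.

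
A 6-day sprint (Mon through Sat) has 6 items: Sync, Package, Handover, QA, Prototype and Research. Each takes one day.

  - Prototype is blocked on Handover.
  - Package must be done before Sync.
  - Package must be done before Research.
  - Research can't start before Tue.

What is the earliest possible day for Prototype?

Tue

Precedence pushes Prototype to at least Tue.
Prototype at Tue is achievable: Research=Tue; Sync=Tue; Prototype=Tue; Handover=Mon; Package=Mon; QA=Mon.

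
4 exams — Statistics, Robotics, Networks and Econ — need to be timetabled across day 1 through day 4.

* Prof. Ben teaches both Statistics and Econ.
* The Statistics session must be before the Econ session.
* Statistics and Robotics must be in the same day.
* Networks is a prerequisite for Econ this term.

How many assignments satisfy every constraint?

Splitting on Statistics: it can be day 1 (6), day 2 (5), day 3 (3). Listing each branch's schedules as (Robotics, Networks, Econ) by day number:
Statistics=day 1: (1,1,2) (1,1,3) (1,1,4) (1,2,3) (1,2,4) (1,3,4) — 6.
Statistics=day 2: (2,1,3) (2,1,4) (2,2,3) (2,2,4) (2,3,4) — 5.
Statistics=day 3: (3,1,4) (3,2,4) (3,3,4) — 3.
Summing: 6 + 5 + 3 = 14.

14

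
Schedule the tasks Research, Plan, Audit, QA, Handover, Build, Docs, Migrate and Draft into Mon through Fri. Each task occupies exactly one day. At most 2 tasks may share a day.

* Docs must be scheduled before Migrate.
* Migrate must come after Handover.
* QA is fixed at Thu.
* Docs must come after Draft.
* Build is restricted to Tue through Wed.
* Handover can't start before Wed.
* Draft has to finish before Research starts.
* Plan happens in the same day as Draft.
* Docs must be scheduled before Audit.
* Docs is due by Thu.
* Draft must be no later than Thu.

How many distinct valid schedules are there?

Splitting on Research: it can be Tue (12), Wed (8), Thu (4), Fri (10). Listing each branch's schedules as (Plan, Audit, QA, Handover, Build, Docs, Migrate, Draft):
Research=Tue: (Mon,Wed,Thu,Thu,Wed,Tue,Fri,Mon) (Mon,Thu,Thu,Wed,Tue,Wed,Fri,Mon) (Mon,Thu,Thu,Wed,Wed,Tue,Fri,Mon) (Mon,Fri,Thu,Wed,Tue,Wed,Thu,Mon) (Mon,Fri,Thu,Wed,Tue,Wed,Fri,Mon) (Mon,Fri,Thu,Wed,Tue,Thu,Fri,Mon) (Mon,Fri,Thu,Wed,Wed,Tue,Thu,Mon) (Mon,Fri,Thu,Wed,Wed,Tue,Fri,Mon) (Mon,Fri,Thu,Wed,Wed,Thu,Fri,Mon) (Mon,Fri,Thu,Thu,Tue,Wed,Fri,Mon) (Mon,Fri,Thu,Thu,Wed,Tue,Fri,Mon) (Mon,Fri,Thu,Thu,Wed,Wed,Fri,Mon) — 12.
Research=Wed: (Mon,Wed,Thu,Thu,Tue,Tue,Fri,Mon) (Mon,Thu,Thu,Wed,Tue,Tue,Fri,Mon) (Mon,Fri,Thu,Wed,Tue,Tue,Thu,Mon) (Mon,Fri,Thu,Wed,Tue,Tue,Fri,Mon) (Mon,Fri,Thu,Wed,Tue,Thu,Fri,Mon) (Mon,Fri,Thu,Thu,Tue,Tue,Fri,Mon) (Mon,Fri,Thu,Thu,Tue,Wed,Fri,Mon) (Mon,Fri,Thu,Thu,Wed,Tue,Fri,Mon) — 8.
Research=Thu: (Mon,Wed,Thu,Wed,Tue,Tue,Fri,Mon) (Mon,Fri,Thu,Wed,Tue,Tue,Fri,Mon) (Mon,Fri,Thu,Wed,Tue,Wed,Fri,Mon) (Mon,Fri,Thu,Wed,Wed,Tue,Fri,Mon) — 4.
Research=Fri: (Mon,Wed,Thu,Wed,Tue,Tue,Thu,Mon) (Mon,Wed,Thu,Wed,Tue,Tue,Fri,Mon) (Mon,Wed,Thu,Thu,Tue,Tue,Fri,Mon) (Mon,Wed,Thu,Thu,Wed,Tue,Fri,Mon) (Mon,Thu,Thu,Wed,Tue,Tue,Fri,Mon) (Mon,Thu,Thu,Wed,Tue,Wed,Fri,Mon) (Mon,Thu,Thu,Wed,Wed,Tue,Fri,Mon) (Mon,Fri,Thu,Wed,Tue,Tue,Thu,Mon) (Mon,Fri,Thu,Wed,Tue,Wed,Thu,Mon) (Mon,Fri,Thu,Wed,Wed,Tue,Thu,Mon) — 10.
Summing: 12 + 8 + 4 + 10 = 34.

34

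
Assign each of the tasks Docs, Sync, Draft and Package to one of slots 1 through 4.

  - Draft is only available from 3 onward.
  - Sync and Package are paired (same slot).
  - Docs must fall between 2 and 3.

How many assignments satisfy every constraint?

Splitting on Docs: it can be 2 (8), 3 (8). Listing each branch's schedules as (Sync, Draft, Package):
Docs=2: (1,3,1) (1,4,1) (2,3,2) (2,4,2) (3,3,3) (3,4,3) (4,3,4) (4,4,4) — 8.
Docs=3: (1,3,1) (1,4,1) (2,3,2) (2,4,2) (3,3,3) (3,4,3) (4,3,4) (4,4,4) — 8.
Summing: 8 + 8 = 16.

16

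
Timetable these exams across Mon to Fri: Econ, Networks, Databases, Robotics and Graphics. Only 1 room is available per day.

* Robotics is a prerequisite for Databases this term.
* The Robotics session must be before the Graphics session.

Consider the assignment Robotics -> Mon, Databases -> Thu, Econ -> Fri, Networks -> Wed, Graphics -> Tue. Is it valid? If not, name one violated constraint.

Robotics is a prerequisite for Databases this term — holds.
Only 1 room is available per day — holds.
The Robotics session must be before the Graphics session — holds.

Yes, all constraints hold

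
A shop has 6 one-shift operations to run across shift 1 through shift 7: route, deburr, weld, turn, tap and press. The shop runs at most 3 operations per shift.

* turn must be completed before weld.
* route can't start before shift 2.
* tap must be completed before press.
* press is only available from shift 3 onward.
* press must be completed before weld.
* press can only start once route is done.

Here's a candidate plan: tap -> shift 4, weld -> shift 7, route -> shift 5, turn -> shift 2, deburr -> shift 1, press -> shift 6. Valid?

route can't start before shift 2 — holds.
press can only start once route is done — holds.
turn must be completed before weld — holds.
press is only available from shift 3 onward — holds.
tap must be completed before press — holds.
press must be completed before weld — holds.
The shop runs at most 3 operations per shift — holds.

Valid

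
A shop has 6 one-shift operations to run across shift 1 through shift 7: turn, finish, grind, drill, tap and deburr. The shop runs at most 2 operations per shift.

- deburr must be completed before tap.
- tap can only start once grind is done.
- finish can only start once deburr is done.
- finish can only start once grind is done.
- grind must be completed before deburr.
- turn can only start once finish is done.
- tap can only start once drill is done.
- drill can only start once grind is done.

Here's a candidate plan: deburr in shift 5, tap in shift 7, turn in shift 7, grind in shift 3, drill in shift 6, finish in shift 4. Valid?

turn can only start once finish is done — holds.
tap can only start once drill is done — holds.
grind must be completed before deburr — holds.
tap can only start once grind is done — holds.
The shop runs at most 2 operations per shift — holds.
finish can only start once grind is done — holds.
drill can only start once grind is done — holds.
deburr must be completed before tap — holds.
finish can only start once deburr is done — violated.

No — it violates: finish can only start once deburr is done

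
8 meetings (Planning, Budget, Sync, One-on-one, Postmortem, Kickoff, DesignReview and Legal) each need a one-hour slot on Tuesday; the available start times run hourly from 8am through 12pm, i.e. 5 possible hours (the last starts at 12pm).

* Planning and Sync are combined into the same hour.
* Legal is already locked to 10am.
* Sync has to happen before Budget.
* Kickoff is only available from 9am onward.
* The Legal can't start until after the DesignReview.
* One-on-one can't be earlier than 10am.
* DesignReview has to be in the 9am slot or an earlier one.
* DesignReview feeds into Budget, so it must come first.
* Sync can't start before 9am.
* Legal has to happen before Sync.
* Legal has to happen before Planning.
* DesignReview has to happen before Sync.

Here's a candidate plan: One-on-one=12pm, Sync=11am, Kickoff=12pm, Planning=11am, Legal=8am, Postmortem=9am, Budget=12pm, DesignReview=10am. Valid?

DesignReview has to be in the 9am slot or an earlier one — violated.
Legal has to happen before Sync — holds.
Legal is already locked to 10am — violated.
Sync can't start before 9am — holds.
The Legal can't start until after the DesignReview — violated.
Legal has to happen before Planning — holds.
DesignReview feeds into Budget, so it must come first — holds.
Sync has to happen before Budget — holds.
DesignReview has to happen before Sync — holds.
Planning and Sync are combined into the same hour — holds.
One-on-one can't be earlier than 10am — holds.
Kickoff is only available from 9am onward — holds.

No. The Legal can't start until after the DesignReview is not satisfied.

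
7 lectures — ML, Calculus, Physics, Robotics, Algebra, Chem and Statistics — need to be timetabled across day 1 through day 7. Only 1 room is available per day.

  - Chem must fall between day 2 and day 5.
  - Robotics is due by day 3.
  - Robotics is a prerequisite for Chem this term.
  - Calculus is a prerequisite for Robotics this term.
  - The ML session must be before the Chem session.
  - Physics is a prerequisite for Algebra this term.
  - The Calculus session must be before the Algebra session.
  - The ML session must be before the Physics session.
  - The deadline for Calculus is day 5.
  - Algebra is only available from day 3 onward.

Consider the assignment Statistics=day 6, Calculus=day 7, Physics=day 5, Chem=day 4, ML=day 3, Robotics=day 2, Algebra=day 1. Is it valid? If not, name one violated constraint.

Physics is a prerequisite for Algebra this term — violated.
The ML session must be before the Chem session — holds.
Only 1 room is available per day — holds.
Chem must fall between day 2 and day 5 — holds.
Calculus is a prerequisite for Robotics this term — violated.
The ML session must be before the Physics session — holds.
The deadline for Calculus is day 5 — violated.
Robotics is a prerequisite for Chem this term — holds.
Robotics is due by day 3 — holds.
Algebra is only available from day 3 onward — violated.
The Calculus session must be before the Algebra session — violated.

No. The Calculus session must be before the Algebra session is not satisfied.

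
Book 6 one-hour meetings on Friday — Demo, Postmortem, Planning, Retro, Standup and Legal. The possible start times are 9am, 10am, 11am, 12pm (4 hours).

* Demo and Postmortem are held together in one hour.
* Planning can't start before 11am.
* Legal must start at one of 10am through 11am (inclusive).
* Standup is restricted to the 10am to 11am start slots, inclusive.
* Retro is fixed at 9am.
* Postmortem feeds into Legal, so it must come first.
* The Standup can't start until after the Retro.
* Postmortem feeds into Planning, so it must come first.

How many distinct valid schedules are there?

12

Splitting on Demo: it can be 9am (8), 10am (4). Listing each branch's schedules as (Postmortem, Planning, Retro, Standup, Legal):
Demo=9am: (9am,11am,9am,10am,10am) (9am,11am,9am,10am,11am) (9am,11am,9am,11am,10am) (9am,11am,9am,11am,11am) (9am,12pm,9am,10am,10am) (9am,12pm,9am,10am,11am) (9am,12pm,9am,11am,10am) (9am,12pm,9am,11am,11am) — 8.
Demo=10am: (10am,11am,9am,10am,11am) (10am,11am,9am,11am,11am) (10am,12pm,9am,10am,11am) (10am,12pm,9am,11am,11am) — 4.
Summing: 8 + 4 = 12.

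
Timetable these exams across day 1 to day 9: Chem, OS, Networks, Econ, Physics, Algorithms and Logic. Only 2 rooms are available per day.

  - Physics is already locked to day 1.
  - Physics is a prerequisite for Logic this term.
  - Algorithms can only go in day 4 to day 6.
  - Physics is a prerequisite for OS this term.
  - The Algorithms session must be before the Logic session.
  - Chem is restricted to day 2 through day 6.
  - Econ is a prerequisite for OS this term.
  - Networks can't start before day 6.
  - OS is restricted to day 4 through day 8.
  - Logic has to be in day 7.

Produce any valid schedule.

Algorithms -> day 4; Logic -> day 7; Econ -> day 1; Chem -> day 2; OS -> day 4; Networks -> day 6; Physics -> day 1

Checking: Physics(day 1) before OS(day 4); Econ(day 1) before OS(day 4); Algorithms(day 4) before Logic(day 7); Physics(day 1) before Logic(day 7); Networks=day 6 in [day 6,day 9]; Chem=day 2 in [day 2,day 6]; Physics=day 1 in [day 1,day 1]; Logic=day 7 in [day 7,day 7]; OS=day 4 in [day 4,day 8]; Algorithms=day 4 in [day 4,day 6]; max 2 per day (cap 2).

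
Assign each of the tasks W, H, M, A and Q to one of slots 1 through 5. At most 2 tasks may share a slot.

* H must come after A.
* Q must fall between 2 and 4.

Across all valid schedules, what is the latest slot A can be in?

Downstream work caps A at 4.
A at 4 is achievable: H=5, A=4, W=1, Q=2, M=1.

4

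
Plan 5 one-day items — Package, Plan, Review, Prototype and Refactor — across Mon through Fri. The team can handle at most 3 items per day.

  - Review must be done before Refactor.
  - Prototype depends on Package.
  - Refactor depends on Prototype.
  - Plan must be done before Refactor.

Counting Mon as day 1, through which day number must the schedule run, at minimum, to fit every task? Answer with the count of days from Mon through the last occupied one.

3

The precedence chain requires at least 3 distinct days.
With at most 3 per day and 5 tasks, at least 2 days are needed.
3 works (last occupied day: Wed): for example Package in Mon, Plan in Mon, Review in Mon, Prototype in Tue, Refactor in Wed.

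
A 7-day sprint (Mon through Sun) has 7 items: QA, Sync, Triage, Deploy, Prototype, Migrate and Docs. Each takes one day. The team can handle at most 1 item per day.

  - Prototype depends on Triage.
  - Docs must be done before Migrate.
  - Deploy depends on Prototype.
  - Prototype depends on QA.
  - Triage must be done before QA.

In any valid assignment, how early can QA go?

Precedence pushes QA to at least Tue; downstream work caps QA at Fri.
QA at Tue is achievable: Deploy=Thu, Sync=Sun, Prototype=Wed, Docs=Fri, QA=Tue, Migrate=Sat, Triage=Mon.

Tue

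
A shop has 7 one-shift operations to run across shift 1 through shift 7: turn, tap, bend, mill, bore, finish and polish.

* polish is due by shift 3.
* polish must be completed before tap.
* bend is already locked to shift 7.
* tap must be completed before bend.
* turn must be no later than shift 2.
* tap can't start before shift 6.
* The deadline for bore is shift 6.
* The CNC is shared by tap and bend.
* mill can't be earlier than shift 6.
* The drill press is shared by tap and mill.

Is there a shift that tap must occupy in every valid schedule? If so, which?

shift 6

tap's window is shift 6–shift 7.
bend is fixed at shift 7, and tap can't share a shift with bend.
So tap must be shift 6.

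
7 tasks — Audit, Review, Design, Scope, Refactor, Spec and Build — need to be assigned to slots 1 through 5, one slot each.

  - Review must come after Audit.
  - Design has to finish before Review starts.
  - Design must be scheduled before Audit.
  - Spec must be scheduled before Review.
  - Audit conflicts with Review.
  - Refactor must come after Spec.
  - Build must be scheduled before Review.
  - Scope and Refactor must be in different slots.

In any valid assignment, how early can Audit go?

Precedence pushes Audit to at least 2; downstream work caps Audit at 4.
Audit at 2 is achievable: Scope -> 1, Design -> 1, Build -> 1, Spec -> 1, Refactor -> 2, Review -> 3, Audit -> 2.

2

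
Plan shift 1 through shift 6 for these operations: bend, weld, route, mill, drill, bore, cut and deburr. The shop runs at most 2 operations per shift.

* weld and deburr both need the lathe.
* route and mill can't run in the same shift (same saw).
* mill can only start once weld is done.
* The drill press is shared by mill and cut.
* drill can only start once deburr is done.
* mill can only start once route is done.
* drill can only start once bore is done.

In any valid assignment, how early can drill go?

shift 2

Precedence pushes drill to at least shift 2.
drill at shift 2 is achievable: bend -> shift 3; mill -> shift 4; route -> shift 3; cut -> shift 5; bore -> shift 1; weld -> shift 2; deburr -> shift 1; drill -> shift 2.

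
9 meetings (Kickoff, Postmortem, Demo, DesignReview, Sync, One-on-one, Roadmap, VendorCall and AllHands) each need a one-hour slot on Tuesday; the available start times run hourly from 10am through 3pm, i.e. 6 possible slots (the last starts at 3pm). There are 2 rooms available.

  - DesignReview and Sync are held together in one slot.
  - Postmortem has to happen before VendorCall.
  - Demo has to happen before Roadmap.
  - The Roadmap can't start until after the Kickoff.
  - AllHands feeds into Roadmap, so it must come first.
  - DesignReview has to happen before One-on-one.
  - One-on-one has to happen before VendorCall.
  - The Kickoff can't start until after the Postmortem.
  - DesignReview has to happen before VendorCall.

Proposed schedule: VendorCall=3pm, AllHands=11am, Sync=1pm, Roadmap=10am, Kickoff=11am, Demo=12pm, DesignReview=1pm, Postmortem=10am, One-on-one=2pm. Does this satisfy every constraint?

The Kickoff can't start until after the Postmortem — holds.
Postmortem has to happen before VendorCall — holds.
DesignReview and Sync are held together in one slot — holds.
AllHands feeds into Roadmap, so it must come first — violated.
There are 2 rooms available — holds.
One-on-one has to happen before VendorCall — holds.
Demo has to happen before Roadmap — violated.
The Roadmap can't start until after the Kickoff — violated.
DesignReview has to happen before VendorCall — holds.
DesignReview has to happen before One-on-one — holds.

Invalid. Demo has to happen before Roadmap.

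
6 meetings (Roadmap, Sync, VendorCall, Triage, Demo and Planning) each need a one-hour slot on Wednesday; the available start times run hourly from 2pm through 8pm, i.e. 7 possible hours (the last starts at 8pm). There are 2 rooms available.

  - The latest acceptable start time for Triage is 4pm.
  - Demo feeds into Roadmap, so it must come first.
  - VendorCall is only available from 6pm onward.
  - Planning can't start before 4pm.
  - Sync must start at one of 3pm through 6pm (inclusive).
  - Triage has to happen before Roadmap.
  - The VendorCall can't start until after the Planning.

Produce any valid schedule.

Triage -> 2pm, VendorCall -> 6pm, Planning -> 4pm, Roadmap -> 3pm, Sync -> 3pm, Demo -> 2pm

Checking: Planning(4pm) before VendorCall(6pm); Demo(2pm) before Roadmap(3pm); Triage(2pm) before Roadmap(3pm); Triage=2pm in [2pm,4pm]; Planning=4pm in [4pm,8pm]; Sync=3pm in [3pm,6pm]; VendorCall=6pm in [6pm,8pm]; max 2 per hour (cap 2).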